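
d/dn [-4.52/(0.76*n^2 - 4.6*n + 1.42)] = (6.8704*n - 20.792)/(0.76*n^2 - 4.6*n + 1.42)^2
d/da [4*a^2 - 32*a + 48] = 8*a - 32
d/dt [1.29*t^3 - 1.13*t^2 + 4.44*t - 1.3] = 3.87*t^2 - 2.26*t + 4.44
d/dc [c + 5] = 1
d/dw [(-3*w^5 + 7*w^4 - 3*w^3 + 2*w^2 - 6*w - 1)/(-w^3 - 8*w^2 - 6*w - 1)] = w*(6*w^6 + 65*w^5 - 40*w^4 - 85*w^3 - 4*w^2 - 54*w - 20)/(w^6 + 16*w^5 + 76*w^4 + 98*w^3 + 52*w^2 + 12*w + 1)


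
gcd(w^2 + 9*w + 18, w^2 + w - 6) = w + 3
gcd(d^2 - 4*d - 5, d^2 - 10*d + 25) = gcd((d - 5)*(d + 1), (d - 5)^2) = d - 5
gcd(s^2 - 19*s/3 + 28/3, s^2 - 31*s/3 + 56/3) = s - 7/3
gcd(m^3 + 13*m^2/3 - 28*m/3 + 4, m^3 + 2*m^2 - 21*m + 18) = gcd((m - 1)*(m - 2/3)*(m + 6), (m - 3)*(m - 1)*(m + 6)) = m^2 + 5*m - 6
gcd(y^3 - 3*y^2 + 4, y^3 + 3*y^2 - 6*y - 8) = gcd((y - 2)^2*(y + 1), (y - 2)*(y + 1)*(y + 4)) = y^2 - y - 2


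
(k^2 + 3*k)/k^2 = (k + 3)/k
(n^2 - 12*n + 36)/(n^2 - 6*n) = (n - 6)/n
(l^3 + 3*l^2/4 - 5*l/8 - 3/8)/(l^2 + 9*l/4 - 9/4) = (2*l^2 + 3*l + 1)/(2*(l + 3))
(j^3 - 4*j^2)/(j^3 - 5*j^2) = (j - 4)/(j - 5)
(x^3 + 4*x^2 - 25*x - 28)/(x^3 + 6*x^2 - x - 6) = (x^2 + 3*x - 28)/(x^2 + 5*x - 6)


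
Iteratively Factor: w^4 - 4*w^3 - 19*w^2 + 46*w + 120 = (w - 5)*(w^3 + w^2 - 14*w - 24) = (w - 5)*(w + 2)*(w^2 - w - 12) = (w - 5)*(w - 4)*(w + 2)*(w + 3)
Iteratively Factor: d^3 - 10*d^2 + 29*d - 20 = (d - 5)*(d^2 - 5*d + 4) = (d - 5)*(d - 1)*(d - 4)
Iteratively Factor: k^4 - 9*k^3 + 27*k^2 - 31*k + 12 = (k - 1)*(k^3 - 8*k^2 + 19*k - 12) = (k - 4)*(k - 1)*(k^2 - 4*k + 3) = (k - 4)*(k - 3)*(k - 1)*(k - 1)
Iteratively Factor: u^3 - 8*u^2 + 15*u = (u - 5)*(u^2 - 3*u) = u*(u - 5)*(u - 3)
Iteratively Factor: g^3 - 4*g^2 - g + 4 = (g + 1)*(g^2 - 5*g + 4) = (g - 1)*(g + 1)*(g - 4)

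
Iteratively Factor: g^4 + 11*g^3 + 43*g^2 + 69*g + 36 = (g + 3)*(g^3 + 8*g^2 + 19*g + 12) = (g + 3)^2*(g^2 + 5*g + 4) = (g + 3)^2*(g + 4)*(g + 1)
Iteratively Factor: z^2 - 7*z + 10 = (z - 5)*(z - 2)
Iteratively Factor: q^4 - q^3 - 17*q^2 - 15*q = (q - 5)*(q^3 + 4*q^2 + 3*q) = (q - 5)*(q + 1)*(q^2 + 3*q) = (q - 5)*(q + 1)*(q + 3)*(q)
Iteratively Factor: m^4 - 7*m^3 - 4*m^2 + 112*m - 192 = (m - 4)*(m^3 - 3*m^2 - 16*m + 48) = (m - 4)^2*(m^2 + m - 12) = (m - 4)^2*(m - 3)*(m + 4)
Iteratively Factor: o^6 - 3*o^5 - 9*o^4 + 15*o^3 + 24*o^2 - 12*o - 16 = (o + 1)*(o^5 - 4*o^4 - 5*o^3 + 20*o^2 + 4*o - 16) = (o - 2)*(o + 1)*(o^4 - 2*o^3 - 9*o^2 + 2*o + 8) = (o - 4)*(o - 2)*(o + 1)*(o^3 + 2*o^2 - o - 2) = (o - 4)*(o - 2)*(o + 1)*(o + 2)*(o^2 - 1) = (o - 4)*(o - 2)*(o + 1)^2*(o + 2)*(o - 1)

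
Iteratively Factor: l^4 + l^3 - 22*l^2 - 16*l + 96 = (l + 3)*(l^3 - 2*l^2 - 16*l + 32) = (l - 2)*(l + 3)*(l^2 - 16) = (l - 4)*(l - 2)*(l + 3)*(l + 4)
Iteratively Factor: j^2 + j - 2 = (j - 1)*(j + 2)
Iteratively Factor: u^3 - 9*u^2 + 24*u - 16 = (u - 1)*(u^2 - 8*u + 16) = (u - 4)*(u - 1)*(u - 4)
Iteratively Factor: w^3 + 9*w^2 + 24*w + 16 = (w + 4)*(w^2 + 5*w + 4) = (w + 4)^2*(w + 1)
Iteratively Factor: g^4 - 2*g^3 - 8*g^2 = (g)*(g^3 - 2*g^2 - 8*g) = g*(g - 4)*(g^2 + 2*g) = g*(g - 4)*(g + 2)*(g)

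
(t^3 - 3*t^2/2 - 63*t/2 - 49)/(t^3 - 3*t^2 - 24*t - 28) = (t + 7/2)/(t + 2)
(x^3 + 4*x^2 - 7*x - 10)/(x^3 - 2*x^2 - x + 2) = (x + 5)/(x - 1)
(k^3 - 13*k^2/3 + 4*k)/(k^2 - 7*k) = (k^2 - 13*k/3 + 4)/(k - 7)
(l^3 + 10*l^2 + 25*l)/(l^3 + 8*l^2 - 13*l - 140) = l*(l + 5)/(l^2 + 3*l - 28)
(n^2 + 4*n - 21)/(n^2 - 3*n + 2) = (n^2 + 4*n - 21)/(n^2 - 3*n + 2)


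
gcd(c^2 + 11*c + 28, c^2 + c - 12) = c + 4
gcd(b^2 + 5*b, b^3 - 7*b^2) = b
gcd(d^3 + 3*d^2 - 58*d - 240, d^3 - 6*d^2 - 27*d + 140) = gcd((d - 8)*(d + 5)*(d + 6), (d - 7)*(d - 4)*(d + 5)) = d + 5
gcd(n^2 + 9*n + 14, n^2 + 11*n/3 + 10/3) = n + 2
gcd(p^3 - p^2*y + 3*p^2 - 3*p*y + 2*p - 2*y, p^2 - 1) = p + 1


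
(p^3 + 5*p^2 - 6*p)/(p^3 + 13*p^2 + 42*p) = (p - 1)/(p + 7)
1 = 1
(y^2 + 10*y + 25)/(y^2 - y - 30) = (y + 5)/(y - 6)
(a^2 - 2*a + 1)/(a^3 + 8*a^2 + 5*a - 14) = (a - 1)/(a^2 + 9*a + 14)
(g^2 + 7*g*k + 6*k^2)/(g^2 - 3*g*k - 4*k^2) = (g + 6*k)/(g - 4*k)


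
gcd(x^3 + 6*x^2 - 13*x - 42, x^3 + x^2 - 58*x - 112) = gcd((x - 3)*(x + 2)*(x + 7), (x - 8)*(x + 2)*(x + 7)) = x^2 + 9*x + 14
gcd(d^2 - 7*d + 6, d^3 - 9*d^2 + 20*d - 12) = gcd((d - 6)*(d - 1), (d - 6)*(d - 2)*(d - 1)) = d^2 - 7*d + 6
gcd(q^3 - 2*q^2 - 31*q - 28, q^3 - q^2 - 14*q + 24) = q + 4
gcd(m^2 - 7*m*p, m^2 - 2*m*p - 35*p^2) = -m + 7*p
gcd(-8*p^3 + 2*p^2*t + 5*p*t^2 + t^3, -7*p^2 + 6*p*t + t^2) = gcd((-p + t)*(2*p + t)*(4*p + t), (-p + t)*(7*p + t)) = p - t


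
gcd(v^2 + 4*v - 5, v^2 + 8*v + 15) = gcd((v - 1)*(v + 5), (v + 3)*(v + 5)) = v + 5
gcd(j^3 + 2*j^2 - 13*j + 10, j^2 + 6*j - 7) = j - 1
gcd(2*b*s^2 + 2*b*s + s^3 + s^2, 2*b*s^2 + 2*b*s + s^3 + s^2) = 2*b*s^2 + 2*b*s + s^3 + s^2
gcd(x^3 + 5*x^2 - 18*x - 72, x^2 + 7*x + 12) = x + 3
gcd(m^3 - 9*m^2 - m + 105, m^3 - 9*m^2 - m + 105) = m^3 - 9*m^2 - m + 105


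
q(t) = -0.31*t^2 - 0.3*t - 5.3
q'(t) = -0.62*t - 0.3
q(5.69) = -17.04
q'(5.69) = -3.83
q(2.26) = -7.56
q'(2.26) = -1.70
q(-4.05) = -9.17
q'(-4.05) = 2.21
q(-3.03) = -7.24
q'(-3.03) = 1.58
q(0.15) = -5.35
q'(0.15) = -0.39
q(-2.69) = -6.74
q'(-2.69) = 1.37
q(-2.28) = -6.23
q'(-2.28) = 1.11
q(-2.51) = -6.50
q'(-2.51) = 1.26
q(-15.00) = -70.55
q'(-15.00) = 9.00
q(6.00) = -18.26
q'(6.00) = -4.02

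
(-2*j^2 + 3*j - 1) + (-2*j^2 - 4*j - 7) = -4*j^2 - j - 8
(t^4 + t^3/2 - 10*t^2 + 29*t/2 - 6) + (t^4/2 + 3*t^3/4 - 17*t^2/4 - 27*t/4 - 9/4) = 3*t^4/2 + 5*t^3/4 - 57*t^2/4 + 31*t/4 - 33/4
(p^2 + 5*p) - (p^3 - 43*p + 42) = -p^3 + p^2 + 48*p - 42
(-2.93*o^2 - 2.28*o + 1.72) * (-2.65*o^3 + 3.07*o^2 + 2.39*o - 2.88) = 7.7645*o^5 - 2.9531*o^4 - 18.5603*o^3 + 8.2696*o^2 + 10.6772*o - 4.9536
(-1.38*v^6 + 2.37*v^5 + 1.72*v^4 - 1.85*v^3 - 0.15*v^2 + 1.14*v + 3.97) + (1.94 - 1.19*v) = -1.38*v^6 + 2.37*v^5 + 1.72*v^4 - 1.85*v^3 - 0.15*v^2 - 0.05*v + 5.91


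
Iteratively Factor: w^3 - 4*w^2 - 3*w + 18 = (w - 3)*(w^2 - w - 6) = (w - 3)^2*(w + 2)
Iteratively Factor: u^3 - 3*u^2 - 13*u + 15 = (u + 3)*(u^2 - 6*u + 5) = (u - 5)*(u + 3)*(u - 1)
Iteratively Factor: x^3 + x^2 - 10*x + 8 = (x - 1)*(x^2 + 2*x - 8) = (x - 1)*(x + 4)*(x - 2)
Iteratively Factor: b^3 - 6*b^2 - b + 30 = (b - 5)*(b^2 - b - 6) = (b - 5)*(b + 2)*(b - 3)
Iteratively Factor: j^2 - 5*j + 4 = (j - 1)*(j - 4)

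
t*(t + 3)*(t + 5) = t^3 + 8*t^2 + 15*t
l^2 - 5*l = l*(l - 5)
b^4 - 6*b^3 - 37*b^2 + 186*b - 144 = (b - 8)*(b - 3)*(b - 1)*(b + 6)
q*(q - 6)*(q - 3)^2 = q^4 - 12*q^3 + 45*q^2 - 54*q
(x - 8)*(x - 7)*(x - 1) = x^3 - 16*x^2 + 71*x - 56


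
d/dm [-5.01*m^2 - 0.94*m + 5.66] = -10.02*m - 0.94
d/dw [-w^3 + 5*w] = 5 - 3*w^2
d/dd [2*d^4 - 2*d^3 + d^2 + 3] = 2*d*(4*d^2 - 3*d + 1)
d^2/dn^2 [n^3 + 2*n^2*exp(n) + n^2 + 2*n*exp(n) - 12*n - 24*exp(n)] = 2*n^2*exp(n) + 10*n*exp(n) + 6*n - 16*exp(n) + 2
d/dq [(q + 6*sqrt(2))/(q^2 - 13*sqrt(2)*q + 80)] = (-q^2 - 12*sqrt(2)*q + 236)/(q^4 - 26*sqrt(2)*q^3 + 498*q^2 - 2080*sqrt(2)*q + 6400)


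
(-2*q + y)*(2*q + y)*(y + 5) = -4*q^2*y - 20*q^2 + y^3 + 5*y^2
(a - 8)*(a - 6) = a^2 - 14*a + 48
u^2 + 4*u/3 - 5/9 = (u - 1/3)*(u + 5/3)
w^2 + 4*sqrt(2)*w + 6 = (w + sqrt(2))*(w + 3*sqrt(2))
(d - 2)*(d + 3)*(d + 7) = d^3 + 8*d^2 + d - 42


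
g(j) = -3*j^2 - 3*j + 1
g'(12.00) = -75.00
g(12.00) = -467.00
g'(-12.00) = 69.00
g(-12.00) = -395.00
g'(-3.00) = 15.00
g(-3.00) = -17.00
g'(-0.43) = -0.42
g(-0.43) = 1.74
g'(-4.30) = 22.80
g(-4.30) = -41.57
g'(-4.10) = 21.60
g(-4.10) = -37.13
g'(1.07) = -9.42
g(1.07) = -5.64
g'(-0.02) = -2.88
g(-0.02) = 1.06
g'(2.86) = -20.16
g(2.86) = -32.12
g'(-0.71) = 1.26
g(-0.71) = 1.62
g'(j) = -6*j - 3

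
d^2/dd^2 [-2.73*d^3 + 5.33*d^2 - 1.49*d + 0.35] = 10.66 - 16.38*d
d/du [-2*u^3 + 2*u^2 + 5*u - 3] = -6*u^2 + 4*u + 5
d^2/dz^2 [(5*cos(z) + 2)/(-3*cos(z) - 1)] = (3*cos(z)^2 - cos(z) - 6)/(3*cos(z) + 1)^3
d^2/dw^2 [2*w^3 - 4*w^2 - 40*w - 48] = 12*w - 8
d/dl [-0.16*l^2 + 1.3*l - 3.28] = 1.3 - 0.32*l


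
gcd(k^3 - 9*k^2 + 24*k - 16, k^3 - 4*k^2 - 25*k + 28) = k - 1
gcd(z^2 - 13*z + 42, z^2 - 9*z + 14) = z - 7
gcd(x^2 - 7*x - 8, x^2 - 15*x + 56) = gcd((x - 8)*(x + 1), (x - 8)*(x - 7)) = x - 8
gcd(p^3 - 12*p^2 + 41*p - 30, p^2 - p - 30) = p - 6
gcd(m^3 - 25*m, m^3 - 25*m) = m^3 - 25*m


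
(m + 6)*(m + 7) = m^2 + 13*m + 42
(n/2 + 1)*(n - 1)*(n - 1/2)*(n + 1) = n^4/2 + 3*n^3/4 - n^2 - 3*n/4 + 1/2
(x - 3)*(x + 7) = x^2 + 4*x - 21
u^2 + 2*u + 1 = (u + 1)^2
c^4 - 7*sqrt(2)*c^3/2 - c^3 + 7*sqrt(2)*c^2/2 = c^2*(c - 1)*(c - 7*sqrt(2)/2)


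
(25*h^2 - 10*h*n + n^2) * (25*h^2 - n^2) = 625*h^4 - 250*h^3*n + 10*h*n^3 - n^4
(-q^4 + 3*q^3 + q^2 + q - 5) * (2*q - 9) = -2*q^5 + 15*q^4 - 25*q^3 - 7*q^2 - 19*q + 45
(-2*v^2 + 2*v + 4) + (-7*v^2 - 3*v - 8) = -9*v^2 - v - 4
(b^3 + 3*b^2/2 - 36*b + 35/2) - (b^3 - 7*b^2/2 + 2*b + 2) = 5*b^2 - 38*b + 31/2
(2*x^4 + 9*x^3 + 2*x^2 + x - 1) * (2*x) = 4*x^5 + 18*x^4 + 4*x^3 + 2*x^2 - 2*x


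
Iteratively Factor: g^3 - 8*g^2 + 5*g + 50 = (g - 5)*(g^2 - 3*g - 10) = (g - 5)*(g + 2)*(g - 5)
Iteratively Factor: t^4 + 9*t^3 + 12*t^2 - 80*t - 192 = (t - 3)*(t^3 + 12*t^2 + 48*t + 64) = (t - 3)*(t + 4)*(t^2 + 8*t + 16) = (t - 3)*(t + 4)^2*(t + 4)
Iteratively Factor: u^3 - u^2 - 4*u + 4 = (u - 2)*(u^2 + u - 2) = (u - 2)*(u + 2)*(u - 1)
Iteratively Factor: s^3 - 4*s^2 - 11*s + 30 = (s - 5)*(s^2 + s - 6) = (s - 5)*(s - 2)*(s + 3)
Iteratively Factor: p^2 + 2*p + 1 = (p + 1)*(p + 1)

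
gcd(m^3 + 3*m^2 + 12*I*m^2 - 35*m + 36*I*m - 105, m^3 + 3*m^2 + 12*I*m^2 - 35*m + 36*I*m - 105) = m^3 + m^2*(3 + 12*I) + m*(-35 + 36*I) - 105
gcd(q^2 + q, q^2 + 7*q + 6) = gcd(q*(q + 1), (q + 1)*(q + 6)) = q + 1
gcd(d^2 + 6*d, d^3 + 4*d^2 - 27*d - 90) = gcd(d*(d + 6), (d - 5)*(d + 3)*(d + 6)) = d + 6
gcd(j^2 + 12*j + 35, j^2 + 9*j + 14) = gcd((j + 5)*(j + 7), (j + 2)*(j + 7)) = j + 7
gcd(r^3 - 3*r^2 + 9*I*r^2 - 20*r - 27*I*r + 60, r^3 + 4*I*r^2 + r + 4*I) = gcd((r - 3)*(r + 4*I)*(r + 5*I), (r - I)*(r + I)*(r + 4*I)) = r + 4*I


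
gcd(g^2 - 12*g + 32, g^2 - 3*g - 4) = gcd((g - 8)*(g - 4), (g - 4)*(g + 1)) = g - 4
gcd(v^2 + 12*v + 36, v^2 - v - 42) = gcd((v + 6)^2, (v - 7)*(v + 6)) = v + 6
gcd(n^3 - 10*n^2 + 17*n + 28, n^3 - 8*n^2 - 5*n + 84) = n^2 - 11*n + 28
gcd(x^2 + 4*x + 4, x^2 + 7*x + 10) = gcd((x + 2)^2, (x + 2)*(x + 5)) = x + 2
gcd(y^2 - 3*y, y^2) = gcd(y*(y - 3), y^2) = y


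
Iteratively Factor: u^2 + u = (u + 1)*(u)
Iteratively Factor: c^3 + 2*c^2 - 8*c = (c - 2)*(c^2 + 4*c) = (c - 2)*(c + 4)*(c)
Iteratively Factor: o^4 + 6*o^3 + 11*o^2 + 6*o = (o + 2)*(o^3 + 4*o^2 + 3*o) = (o + 1)*(o + 2)*(o^2 + 3*o) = o*(o + 1)*(o + 2)*(o + 3)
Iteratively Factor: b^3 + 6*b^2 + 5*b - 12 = (b + 3)*(b^2 + 3*b - 4) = (b + 3)*(b + 4)*(b - 1)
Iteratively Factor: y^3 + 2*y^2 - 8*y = (y - 2)*(y^2 + 4*y) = y*(y - 2)*(y + 4)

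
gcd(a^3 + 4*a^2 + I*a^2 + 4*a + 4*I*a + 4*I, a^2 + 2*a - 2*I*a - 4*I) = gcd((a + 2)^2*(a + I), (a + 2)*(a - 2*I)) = a + 2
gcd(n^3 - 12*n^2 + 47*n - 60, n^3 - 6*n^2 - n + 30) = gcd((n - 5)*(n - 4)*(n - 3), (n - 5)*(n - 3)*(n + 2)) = n^2 - 8*n + 15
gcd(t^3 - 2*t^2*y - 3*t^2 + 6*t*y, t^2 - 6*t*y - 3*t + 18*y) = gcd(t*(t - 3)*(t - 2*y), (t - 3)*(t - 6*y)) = t - 3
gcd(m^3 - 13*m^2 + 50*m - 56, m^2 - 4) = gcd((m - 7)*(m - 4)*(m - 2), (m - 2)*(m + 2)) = m - 2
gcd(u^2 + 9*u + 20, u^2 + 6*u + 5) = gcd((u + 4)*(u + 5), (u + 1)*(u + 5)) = u + 5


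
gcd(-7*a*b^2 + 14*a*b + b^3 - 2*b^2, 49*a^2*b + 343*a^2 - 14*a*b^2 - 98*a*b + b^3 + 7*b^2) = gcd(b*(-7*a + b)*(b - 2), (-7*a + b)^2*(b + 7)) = 7*a - b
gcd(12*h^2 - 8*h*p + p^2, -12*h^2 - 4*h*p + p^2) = -6*h + p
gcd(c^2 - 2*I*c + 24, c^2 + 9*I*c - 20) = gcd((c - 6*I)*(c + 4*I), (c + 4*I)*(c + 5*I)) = c + 4*I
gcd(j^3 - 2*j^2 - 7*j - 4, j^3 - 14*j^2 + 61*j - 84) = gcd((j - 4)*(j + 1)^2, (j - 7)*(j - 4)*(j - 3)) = j - 4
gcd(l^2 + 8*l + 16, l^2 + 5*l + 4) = l + 4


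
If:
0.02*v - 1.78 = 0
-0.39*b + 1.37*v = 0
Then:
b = 312.64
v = 89.00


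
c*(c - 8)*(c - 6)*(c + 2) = c^4 - 12*c^3 + 20*c^2 + 96*c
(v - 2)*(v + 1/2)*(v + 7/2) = v^3 + 2*v^2 - 25*v/4 - 7/2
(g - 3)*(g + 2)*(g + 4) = g^3 + 3*g^2 - 10*g - 24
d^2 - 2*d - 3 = (d - 3)*(d + 1)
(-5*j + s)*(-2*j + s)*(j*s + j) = 10*j^3*s + 10*j^3 - 7*j^2*s^2 - 7*j^2*s + j*s^3 + j*s^2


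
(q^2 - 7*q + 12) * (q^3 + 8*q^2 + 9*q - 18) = q^5 + q^4 - 35*q^3 + 15*q^2 + 234*q - 216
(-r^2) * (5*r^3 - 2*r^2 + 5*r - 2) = -5*r^5 + 2*r^4 - 5*r^3 + 2*r^2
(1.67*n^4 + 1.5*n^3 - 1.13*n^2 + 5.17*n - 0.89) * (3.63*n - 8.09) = 6.0621*n^5 - 8.0653*n^4 - 16.2369*n^3 + 27.9088*n^2 - 45.056*n + 7.2001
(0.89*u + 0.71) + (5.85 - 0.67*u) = 0.22*u + 6.56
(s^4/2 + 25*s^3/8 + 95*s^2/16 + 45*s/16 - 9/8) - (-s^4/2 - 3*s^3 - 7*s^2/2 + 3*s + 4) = s^4 + 49*s^3/8 + 151*s^2/16 - 3*s/16 - 41/8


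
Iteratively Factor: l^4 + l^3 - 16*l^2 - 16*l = (l + 4)*(l^3 - 3*l^2 - 4*l) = (l + 1)*(l + 4)*(l^2 - 4*l) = l*(l + 1)*(l + 4)*(l - 4)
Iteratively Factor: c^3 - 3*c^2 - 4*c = (c - 4)*(c^2 + c) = (c - 4)*(c + 1)*(c)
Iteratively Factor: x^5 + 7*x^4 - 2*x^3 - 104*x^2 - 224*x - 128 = (x + 4)*(x^4 + 3*x^3 - 14*x^2 - 48*x - 32) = (x + 4)^2*(x^3 - x^2 - 10*x - 8) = (x - 4)*(x + 4)^2*(x^2 + 3*x + 2) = (x - 4)*(x + 1)*(x + 4)^2*(x + 2)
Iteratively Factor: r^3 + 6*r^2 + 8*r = (r)*(r^2 + 6*r + 8) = r*(r + 2)*(r + 4)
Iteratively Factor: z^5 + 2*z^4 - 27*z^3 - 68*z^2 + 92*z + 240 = (z + 4)*(z^4 - 2*z^3 - 19*z^2 + 8*z + 60) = (z - 2)*(z + 4)*(z^3 - 19*z - 30) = (z - 2)*(z + 2)*(z + 4)*(z^2 - 2*z - 15) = (z - 5)*(z - 2)*(z + 2)*(z + 4)*(z + 3)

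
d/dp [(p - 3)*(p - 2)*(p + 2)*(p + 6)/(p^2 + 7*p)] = 2*(p^5 + 12*p^4 + 21*p^3 - 71*p^2 - 72*p - 252)/(p^2*(p^2 + 14*p + 49))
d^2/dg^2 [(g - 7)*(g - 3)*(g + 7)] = 6*g - 6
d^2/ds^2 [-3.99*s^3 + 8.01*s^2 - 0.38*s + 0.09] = 16.02 - 23.94*s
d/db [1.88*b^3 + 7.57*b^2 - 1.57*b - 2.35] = 5.64*b^2 + 15.14*b - 1.57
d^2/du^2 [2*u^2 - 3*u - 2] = 4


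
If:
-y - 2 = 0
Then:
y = -2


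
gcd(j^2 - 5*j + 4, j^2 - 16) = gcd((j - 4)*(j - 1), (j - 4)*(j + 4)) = j - 4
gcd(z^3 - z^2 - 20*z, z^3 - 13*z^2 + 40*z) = z^2 - 5*z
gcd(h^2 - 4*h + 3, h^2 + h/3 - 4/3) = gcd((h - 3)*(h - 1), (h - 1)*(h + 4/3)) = h - 1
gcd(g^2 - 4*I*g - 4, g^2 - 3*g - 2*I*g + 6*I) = g - 2*I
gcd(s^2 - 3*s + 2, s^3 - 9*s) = 1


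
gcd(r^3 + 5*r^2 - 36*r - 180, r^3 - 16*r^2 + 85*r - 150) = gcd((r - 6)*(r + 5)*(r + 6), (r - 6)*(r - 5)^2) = r - 6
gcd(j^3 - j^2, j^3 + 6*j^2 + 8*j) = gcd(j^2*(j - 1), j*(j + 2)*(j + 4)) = j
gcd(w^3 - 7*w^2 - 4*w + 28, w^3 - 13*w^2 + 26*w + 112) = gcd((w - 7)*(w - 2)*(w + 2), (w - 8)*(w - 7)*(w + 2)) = w^2 - 5*w - 14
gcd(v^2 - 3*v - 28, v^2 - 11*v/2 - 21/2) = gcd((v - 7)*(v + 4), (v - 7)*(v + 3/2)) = v - 7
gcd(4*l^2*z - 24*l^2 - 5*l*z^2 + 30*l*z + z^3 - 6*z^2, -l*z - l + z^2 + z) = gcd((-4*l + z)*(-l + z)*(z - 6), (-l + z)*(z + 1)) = -l + z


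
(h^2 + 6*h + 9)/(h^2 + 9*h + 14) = (h^2 + 6*h + 9)/(h^2 + 9*h + 14)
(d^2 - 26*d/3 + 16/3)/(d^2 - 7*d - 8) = (d - 2/3)/(d + 1)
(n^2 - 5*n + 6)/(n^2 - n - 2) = (n - 3)/(n + 1)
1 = 1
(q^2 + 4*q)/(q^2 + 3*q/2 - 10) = 2*q/(2*q - 5)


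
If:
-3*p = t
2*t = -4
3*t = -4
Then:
No Solution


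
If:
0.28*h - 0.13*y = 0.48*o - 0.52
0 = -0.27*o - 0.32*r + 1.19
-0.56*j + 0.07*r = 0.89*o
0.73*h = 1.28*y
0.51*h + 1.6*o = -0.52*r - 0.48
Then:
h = -3.64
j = 1.28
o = -0.48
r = 4.12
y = -2.08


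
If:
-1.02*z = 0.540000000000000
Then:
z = -0.53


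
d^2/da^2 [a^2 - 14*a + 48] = 2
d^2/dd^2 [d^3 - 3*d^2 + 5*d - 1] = 6*d - 6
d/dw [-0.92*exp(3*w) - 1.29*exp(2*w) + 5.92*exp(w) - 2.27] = (-2.76*exp(2*w) - 2.58*exp(w) + 5.92)*exp(w)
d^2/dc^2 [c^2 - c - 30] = 2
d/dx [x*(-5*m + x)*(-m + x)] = 5*m^2 - 12*m*x + 3*x^2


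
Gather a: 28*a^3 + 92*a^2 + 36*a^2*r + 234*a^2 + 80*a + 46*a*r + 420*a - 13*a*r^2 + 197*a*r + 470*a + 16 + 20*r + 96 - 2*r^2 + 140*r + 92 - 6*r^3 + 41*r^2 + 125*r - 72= 28*a^3 + a^2*(36*r + 326) + a*(-13*r^2 + 243*r + 970) - 6*r^3 + 39*r^2 + 285*r + 132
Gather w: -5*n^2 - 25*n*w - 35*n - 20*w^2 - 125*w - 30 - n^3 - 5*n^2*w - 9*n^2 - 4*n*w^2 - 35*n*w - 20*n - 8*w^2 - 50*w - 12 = -n^3 - 14*n^2 - 55*n + w^2*(-4*n - 28) + w*(-5*n^2 - 60*n - 175) - 42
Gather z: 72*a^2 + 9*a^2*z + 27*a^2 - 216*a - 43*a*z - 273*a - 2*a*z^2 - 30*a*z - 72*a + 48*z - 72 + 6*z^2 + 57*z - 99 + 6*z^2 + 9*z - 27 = 99*a^2 - 561*a + z^2*(12 - 2*a) + z*(9*a^2 - 73*a + 114) - 198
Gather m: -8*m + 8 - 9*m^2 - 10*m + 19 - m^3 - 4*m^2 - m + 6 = -m^3 - 13*m^2 - 19*m + 33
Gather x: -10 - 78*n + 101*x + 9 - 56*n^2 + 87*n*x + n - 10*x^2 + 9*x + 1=-56*n^2 - 77*n - 10*x^2 + x*(87*n + 110)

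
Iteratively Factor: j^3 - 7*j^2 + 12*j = (j - 4)*(j^2 - 3*j) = (j - 4)*(j - 3)*(j)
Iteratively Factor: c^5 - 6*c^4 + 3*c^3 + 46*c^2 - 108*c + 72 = (c - 2)*(c^4 - 4*c^3 - 5*c^2 + 36*c - 36) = (c - 2)^2*(c^3 - 2*c^2 - 9*c + 18) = (c - 2)^3*(c^2 - 9) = (c - 3)*(c - 2)^3*(c + 3)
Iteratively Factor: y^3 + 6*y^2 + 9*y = (y + 3)*(y^2 + 3*y) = (y + 3)^2*(y)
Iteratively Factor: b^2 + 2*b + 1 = (b + 1)*(b + 1)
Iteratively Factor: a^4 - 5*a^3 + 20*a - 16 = (a + 2)*(a^3 - 7*a^2 + 14*a - 8) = (a - 4)*(a + 2)*(a^2 - 3*a + 2) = (a - 4)*(a - 2)*(a + 2)*(a - 1)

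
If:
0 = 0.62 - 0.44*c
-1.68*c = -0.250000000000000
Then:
No Solution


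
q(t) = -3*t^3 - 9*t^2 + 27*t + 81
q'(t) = -9*t^2 - 18*t + 27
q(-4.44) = 46.28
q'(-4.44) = -70.50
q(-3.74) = 11.07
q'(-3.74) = -31.57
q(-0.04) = 79.91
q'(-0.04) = 27.71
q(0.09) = 83.35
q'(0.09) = 25.31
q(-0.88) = 52.31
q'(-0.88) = 35.87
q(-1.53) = 29.37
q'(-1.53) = 33.47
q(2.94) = 6.35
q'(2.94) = -103.71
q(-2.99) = 0.00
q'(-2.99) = 0.36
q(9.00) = -2592.00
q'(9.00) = -864.00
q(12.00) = -6075.00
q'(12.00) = -1485.00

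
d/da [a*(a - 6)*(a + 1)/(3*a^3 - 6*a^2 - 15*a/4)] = 4*(12*a^2 + 38*a - 23)/(3*(16*a^4 - 64*a^3 + 24*a^2 + 80*a + 25))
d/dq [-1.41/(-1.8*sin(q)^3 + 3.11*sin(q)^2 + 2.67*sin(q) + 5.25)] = (-7.614*sin(q)^2 + 8.7702*sin(q) + 3.7647)*cos(q)/(-1.8*sin(q)^3 + 3.11*sin(q)^2 + 2.67*sin(q) + 5.25)^2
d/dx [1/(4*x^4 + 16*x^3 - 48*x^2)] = (-x^2 - 3*x + 6)/(x^3*(x^2 + 4*x - 12)^2)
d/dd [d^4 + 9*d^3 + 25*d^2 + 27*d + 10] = 4*d^3 + 27*d^2 + 50*d + 27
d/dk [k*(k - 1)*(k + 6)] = 3*k^2 + 10*k - 6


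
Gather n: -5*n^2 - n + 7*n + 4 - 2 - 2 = -5*n^2 + 6*n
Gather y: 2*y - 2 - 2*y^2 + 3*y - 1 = -2*y^2 + 5*y - 3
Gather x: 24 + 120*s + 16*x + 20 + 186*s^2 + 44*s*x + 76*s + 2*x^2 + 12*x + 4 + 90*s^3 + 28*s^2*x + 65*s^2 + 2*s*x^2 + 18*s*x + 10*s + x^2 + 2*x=90*s^3 + 251*s^2 + 206*s + x^2*(2*s + 3) + x*(28*s^2 + 62*s + 30) + 48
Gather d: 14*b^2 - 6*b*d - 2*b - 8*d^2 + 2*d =14*b^2 - 2*b - 8*d^2 + d*(2 - 6*b)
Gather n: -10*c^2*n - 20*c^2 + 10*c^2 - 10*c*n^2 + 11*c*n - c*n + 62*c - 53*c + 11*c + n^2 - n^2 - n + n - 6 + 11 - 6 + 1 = -10*c^2 - 10*c*n^2 + 20*c + n*(-10*c^2 + 10*c)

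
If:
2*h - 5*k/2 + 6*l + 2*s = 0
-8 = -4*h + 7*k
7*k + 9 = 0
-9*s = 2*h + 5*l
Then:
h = -1/4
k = -9/7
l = -89/154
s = 29/77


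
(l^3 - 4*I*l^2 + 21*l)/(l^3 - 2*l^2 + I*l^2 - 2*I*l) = (l^2 - 4*I*l + 21)/(l^2 + l*(-2 + I) - 2*I)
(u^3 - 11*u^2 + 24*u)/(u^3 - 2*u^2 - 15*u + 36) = u*(u - 8)/(u^2 + u - 12)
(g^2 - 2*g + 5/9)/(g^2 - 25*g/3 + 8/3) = (g - 5/3)/(g - 8)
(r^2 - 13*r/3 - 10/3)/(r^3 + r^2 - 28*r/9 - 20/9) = 3*(r - 5)/(3*r^2 + r - 10)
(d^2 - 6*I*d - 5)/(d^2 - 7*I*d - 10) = (d - I)/(d - 2*I)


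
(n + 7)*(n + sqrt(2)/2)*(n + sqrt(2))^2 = n^4 + 5*sqrt(2)*n^3/2 + 7*n^3 + 4*n^2 + 35*sqrt(2)*n^2/2 + sqrt(2)*n + 28*n + 7*sqrt(2)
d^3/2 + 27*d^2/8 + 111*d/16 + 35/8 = (d/2 + 1)*(d + 5/4)*(d + 7/2)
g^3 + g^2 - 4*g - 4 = (g - 2)*(g + 1)*(g + 2)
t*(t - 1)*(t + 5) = t^3 + 4*t^2 - 5*t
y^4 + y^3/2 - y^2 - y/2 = y*(y - 1)*(y + 1/2)*(y + 1)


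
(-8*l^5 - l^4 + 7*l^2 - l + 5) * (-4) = 32*l^5 + 4*l^4 - 28*l^2 + 4*l - 20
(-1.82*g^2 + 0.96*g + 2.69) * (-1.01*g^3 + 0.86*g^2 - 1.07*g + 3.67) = 1.8382*g^5 - 2.5348*g^4 + 0.0561000000000005*g^3 - 5.3932*g^2 + 0.644899999999999*g + 9.8723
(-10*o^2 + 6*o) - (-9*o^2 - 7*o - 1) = -o^2 + 13*o + 1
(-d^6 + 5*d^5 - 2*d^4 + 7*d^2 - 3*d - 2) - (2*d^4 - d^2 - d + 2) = -d^6 + 5*d^5 - 4*d^4 + 8*d^2 - 2*d - 4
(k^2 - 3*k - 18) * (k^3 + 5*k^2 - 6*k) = k^5 + 2*k^4 - 39*k^3 - 72*k^2 + 108*k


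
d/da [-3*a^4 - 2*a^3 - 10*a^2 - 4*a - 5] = -12*a^3 - 6*a^2 - 20*a - 4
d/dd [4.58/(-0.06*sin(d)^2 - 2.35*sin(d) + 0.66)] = (0.5496*sin(d) + 10.763)*cos(d)/(0.06*sin(d)^2 + 2.35*sin(d) - 0.66)^2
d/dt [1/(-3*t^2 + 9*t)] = (2*t - 3)/(3*t^2*(t - 3)^2)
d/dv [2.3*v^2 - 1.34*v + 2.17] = 4.6*v - 1.34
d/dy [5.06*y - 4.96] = 5.06000000000000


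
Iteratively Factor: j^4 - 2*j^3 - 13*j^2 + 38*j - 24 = (j - 2)*(j^3 - 13*j + 12) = (j - 2)*(j + 4)*(j^2 - 4*j + 3) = (j - 2)*(j - 1)*(j + 4)*(j - 3)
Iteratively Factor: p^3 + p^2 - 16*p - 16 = (p - 4)*(p^2 + 5*p + 4) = (p - 4)*(p + 1)*(p + 4)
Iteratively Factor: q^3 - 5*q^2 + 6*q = (q - 2)*(q^2 - 3*q) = q*(q - 2)*(q - 3)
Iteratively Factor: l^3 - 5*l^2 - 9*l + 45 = (l - 5)*(l^2 - 9) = (l - 5)*(l + 3)*(l - 3)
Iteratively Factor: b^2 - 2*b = (b)*(b - 2)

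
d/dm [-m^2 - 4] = -2*m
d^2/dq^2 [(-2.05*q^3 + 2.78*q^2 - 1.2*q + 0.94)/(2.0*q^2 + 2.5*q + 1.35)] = (-2.8421709430404e-14*q^4 - 51.955*q^3 - 63.9885*q^2 + 25.22325*q + 24.9071)/(8.0*q^6 + 30.0*q^5 + 53.7*q^4 + 56.125*q^3 + 36.2475*q^2 + 13.66875*q + 2.460375)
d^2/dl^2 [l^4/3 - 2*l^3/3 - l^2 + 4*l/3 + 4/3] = 4*l^2 - 4*l - 2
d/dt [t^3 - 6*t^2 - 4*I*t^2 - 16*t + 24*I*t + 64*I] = 3*t^2 - 12*t - 8*I*t - 16 + 24*I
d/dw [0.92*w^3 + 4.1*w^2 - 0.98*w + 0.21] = 2.76*w^2 + 8.2*w - 0.98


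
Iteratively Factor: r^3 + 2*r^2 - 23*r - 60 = (r + 3)*(r^2 - r - 20) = (r + 3)*(r + 4)*(r - 5)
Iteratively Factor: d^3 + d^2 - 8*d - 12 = (d + 2)*(d^2 - d - 6) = (d - 3)*(d + 2)*(d + 2)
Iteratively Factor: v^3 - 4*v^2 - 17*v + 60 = (v - 5)*(v^2 + v - 12) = (v - 5)*(v + 4)*(v - 3)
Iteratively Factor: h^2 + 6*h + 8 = (h + 2)*(h + 4)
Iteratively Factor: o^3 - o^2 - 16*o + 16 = (o - 1)*(o^2 - 16) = (o - 1)*(o + 4)*(o - 4)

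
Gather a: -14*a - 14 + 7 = -14*a - 7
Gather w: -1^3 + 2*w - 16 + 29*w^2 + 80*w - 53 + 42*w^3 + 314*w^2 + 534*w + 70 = 42*w^3 + 343*w^2 + 616*w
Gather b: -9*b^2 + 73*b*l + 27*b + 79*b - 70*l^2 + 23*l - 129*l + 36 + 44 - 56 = -9*b^2 + b*(73*l + 106) - 70*l^2 - 106*l + 24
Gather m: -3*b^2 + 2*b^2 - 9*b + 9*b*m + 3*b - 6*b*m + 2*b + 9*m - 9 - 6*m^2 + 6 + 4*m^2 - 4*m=-b^2 - 4*b - 2*m^2 + m*(3*b + 5) - 3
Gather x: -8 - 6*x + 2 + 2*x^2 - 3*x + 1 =2*x^2 - 9*x - 5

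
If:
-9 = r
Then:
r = -9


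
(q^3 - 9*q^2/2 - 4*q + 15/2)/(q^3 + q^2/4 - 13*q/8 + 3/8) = 4*(q - 5)/(4*q - 1)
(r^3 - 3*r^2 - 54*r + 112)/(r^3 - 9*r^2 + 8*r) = (r^2 + 5*r - 14)/(r*(r - 1))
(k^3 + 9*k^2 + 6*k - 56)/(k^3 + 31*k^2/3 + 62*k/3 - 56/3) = 3*(k - 2)/(3*k - 2)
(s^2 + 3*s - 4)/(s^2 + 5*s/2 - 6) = 2*(s - 1)/(2*s - 3)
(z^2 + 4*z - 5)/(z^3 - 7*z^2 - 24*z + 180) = (z - 1)/(z^2 - 12*z + 36)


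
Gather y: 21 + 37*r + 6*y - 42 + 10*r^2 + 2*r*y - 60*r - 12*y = 10*r^2 - 23*r + y*(2*r - 6) - 21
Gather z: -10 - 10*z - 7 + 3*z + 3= -7*z - 14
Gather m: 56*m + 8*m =64*m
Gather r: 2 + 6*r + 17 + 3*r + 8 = 9*r + 27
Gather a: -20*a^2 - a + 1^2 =-20*a^2 - a + 1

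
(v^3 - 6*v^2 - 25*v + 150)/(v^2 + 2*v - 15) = (v^2 - 11*v + 30)/(v - 3)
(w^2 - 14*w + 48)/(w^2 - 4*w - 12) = (w - 8)/(w + 2)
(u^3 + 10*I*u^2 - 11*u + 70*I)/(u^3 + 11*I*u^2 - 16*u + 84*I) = (u + 5*I)/(u + 6*I)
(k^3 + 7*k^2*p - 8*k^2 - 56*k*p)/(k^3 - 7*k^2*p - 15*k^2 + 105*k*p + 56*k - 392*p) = k*(-k - 7*p)/(-k^2 + 7*k*p + 7*k - 49*p)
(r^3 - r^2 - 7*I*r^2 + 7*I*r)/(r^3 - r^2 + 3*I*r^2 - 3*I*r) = (r - 7*I)/(r + 3*I)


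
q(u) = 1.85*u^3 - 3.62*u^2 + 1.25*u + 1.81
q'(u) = 5.55*u^2 - 7.24*u + 1.25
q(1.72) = 2.66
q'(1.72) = 5.22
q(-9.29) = -1805.49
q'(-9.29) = 547.50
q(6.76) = 416.33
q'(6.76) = 205.93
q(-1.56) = -15.97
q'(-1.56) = 26.05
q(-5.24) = -370.31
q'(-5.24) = 191.58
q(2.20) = 6.74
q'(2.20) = 12.18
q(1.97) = 4.37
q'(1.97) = 8.53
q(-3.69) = -145.04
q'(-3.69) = 103.53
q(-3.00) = -84.47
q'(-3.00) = 72.92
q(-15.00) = -7075.19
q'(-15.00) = 1358.60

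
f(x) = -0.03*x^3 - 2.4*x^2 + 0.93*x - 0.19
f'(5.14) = -26.12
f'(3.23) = -15.51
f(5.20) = -64.47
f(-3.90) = -38.54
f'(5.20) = -26.46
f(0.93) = -1.42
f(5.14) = -62.89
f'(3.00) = -14.28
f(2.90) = -18.41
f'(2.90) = -13.75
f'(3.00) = -14.28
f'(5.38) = -27.50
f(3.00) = -19.81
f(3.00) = -19.81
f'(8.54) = -46.63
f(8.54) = -185.97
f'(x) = -0.09*x^2 - 4.8*x + 0.93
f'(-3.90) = 18.28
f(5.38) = -69.32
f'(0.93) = -3.61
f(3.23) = -23.24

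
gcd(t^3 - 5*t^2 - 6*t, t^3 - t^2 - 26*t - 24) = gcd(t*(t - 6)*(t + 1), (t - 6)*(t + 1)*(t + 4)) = t^2 - 5*t - 6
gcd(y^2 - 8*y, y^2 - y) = y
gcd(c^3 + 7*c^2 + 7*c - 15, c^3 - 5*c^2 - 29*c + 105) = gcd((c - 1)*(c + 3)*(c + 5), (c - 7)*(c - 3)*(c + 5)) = c + 5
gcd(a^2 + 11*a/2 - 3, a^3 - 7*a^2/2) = 1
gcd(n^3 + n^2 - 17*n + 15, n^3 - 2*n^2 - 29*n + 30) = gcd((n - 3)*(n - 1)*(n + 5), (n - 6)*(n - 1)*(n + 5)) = n^2 + 4*n - 5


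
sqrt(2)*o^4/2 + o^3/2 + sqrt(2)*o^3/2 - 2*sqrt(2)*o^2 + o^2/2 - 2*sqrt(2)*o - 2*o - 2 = (o - 2)*(o + 1)*(o + sqrt(2)/2)*(sqrt(2)*o/2 + sqrt(2))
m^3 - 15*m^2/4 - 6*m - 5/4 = (m - 5)*(m + 1/4)*(m + 1)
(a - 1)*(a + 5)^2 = a^3 + 9*a^2 + 15*a - 25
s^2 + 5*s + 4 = (s + 1)*(s + 4)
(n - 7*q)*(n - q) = n^2 - 8*n*q + 7*q^2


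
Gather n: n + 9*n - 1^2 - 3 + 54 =10*n + 50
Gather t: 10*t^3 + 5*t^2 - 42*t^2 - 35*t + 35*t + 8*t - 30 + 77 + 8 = 10*t^3 - 37*t^2 + 8*t + 55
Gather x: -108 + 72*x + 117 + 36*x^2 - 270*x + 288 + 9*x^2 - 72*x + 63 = 45*x^2 - 270*x + 360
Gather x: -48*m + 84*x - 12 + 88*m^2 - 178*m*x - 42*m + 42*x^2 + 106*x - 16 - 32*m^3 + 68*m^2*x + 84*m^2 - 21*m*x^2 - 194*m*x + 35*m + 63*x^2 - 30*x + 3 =-32*m^3 + 172*m^2 - 55*m + x^2*(105 - 21*m) + x*(68*m^2 - 372*m + 160) - 25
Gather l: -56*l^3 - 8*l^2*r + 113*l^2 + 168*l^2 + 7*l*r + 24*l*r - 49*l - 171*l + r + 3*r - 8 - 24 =-56*l^3 + l^2*(281 - 8*r) + l*(31*r - 220) + 4*r - 32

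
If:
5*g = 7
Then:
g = 7/5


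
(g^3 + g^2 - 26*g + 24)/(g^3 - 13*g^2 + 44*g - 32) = (g + 6)/(g - 8)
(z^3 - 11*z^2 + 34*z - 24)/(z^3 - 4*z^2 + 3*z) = (z^2 - 10*z + 24)/(z*(z - 3))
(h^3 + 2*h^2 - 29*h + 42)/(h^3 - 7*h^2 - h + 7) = (h^3 + 2*h^2 - 29*h + 42)/(h^3 - 7*h^2 - h + 7)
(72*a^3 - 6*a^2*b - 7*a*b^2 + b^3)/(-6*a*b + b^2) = -12*a^2/b - a + b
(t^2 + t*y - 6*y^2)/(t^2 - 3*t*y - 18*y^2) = (-t + 2*y)/(-t + 6*y)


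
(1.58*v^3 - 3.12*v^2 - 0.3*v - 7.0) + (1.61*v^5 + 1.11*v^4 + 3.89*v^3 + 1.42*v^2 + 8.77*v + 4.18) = 1.61*v^5 + 1.11*v^4 + 5.47*v^3 - 1.7*v^2 + 8.47*v - 2.82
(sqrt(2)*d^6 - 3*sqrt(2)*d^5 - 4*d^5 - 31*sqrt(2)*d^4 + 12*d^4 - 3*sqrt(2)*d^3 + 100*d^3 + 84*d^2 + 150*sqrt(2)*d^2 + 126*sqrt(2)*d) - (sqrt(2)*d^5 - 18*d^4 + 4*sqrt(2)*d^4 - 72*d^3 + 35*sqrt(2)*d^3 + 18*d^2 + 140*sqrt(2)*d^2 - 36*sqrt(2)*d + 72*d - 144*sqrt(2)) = sqrt(2)*d^6 - 4*sqrt(2)*d^5 - 4*d^5 - 35*sqrt(2)*d^4 + 30*d^4 - 38*sqrt(2)*d^3 + 172*d^3 + 10*sqrt(2)*d^2 + 66*d^2 - 72*d + 162*sqrt(2)*d + 144*sqrt(2)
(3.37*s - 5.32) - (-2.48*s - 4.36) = 5.85*s - 0.96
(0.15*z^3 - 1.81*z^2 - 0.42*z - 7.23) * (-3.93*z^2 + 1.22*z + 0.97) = -0.5895*z^5 + 7.2963*z^4 - 0.4121*z^3 + 26.1458*z^2 - 9.228*z - 7.0131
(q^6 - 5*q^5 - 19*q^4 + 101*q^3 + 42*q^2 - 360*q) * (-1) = -q^6 + 5*q^5 + 19*q^4 - 101*q^3 - 42*q^2 + 360*q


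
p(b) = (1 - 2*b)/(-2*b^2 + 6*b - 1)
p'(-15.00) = 0.00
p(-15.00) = -0.06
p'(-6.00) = -0.01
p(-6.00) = -0.12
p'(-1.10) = -0.13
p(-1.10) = -0.32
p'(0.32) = -6.12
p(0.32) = 0.50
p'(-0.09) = -1.81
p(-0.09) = -0.76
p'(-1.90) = -0.07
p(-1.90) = -0.24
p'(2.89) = -194.87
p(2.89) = 13.12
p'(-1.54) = -0.09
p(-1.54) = -0.27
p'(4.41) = -0.36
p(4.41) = 0.58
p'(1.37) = -0.50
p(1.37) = -0.50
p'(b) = (1 - 2*b)*(4*b - 6)/(-2*b^2 + 6*b - 1)^2 - 2/(-2*b^2 + 6*b - 1)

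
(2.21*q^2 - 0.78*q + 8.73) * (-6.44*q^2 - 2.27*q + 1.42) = -14.2324*q^4 + 0.00649999999999995*q^3 - 51.3124*q^2 - 20.9247*q + 12.3966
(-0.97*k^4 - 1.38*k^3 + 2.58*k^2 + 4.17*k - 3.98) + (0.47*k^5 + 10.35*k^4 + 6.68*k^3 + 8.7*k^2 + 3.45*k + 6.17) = 0.47*k^5 + 9.38*k^4 + 5.3*k^3 + 11.28*k^2 + 7.62*k + 2.19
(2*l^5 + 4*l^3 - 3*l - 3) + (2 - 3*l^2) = 2*l^5 + 4*l^3 - 3*l^2 - 3*l - 1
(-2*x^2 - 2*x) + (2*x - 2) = -2*x^2 - 2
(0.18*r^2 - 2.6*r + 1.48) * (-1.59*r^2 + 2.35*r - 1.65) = -0.2862*r^4 + 4.557*r^3 - 8.7602*r^2 + 7.768*r - 2.442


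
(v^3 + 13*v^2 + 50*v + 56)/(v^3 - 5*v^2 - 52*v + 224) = (v^2 + 6*v + 8)/(v^2 - 12*v + 32)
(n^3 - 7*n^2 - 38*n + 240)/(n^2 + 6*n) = n - 13 + 40/n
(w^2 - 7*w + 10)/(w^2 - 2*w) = (w - 5)/w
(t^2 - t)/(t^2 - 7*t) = (t - 1)/(t - 7)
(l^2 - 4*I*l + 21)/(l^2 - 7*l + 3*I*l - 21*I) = (l - 7*I)/(l - 7)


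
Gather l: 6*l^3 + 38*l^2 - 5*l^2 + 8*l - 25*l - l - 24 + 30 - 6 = 6*l^3 + 33*l^2 - 18*l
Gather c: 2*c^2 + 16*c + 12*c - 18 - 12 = 2*c^2 + 28*c - 30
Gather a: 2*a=2*a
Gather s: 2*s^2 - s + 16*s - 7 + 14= 2*s^2 + 15*s + 7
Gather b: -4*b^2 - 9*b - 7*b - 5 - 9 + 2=-4*b^2 - 16*b - 12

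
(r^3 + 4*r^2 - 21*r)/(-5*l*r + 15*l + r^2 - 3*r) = r*(r + 7)/(-5*l + r)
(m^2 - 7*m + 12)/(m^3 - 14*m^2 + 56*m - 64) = (m - 3)/(m^2 - 10*m + 16)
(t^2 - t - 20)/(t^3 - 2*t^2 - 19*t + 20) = 1/(t - 1)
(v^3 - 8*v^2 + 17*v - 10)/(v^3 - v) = (v^2 - 7*v + 10)/(v*(v + 1))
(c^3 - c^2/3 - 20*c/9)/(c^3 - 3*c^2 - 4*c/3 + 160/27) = 3*c/(3*c - 8)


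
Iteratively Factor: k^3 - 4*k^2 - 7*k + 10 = (k + 2)*(k^2 - 6*k + 5) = (k - 1)*(k + 2)*(k - 5)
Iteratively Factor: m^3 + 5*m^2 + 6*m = (m + 2)*(m^2 + 3*m) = m*(m + 2)*(m + 3)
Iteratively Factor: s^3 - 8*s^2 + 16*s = (s)*(s^2 - 8*s + 16) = s*(s - 4)*(s - 4)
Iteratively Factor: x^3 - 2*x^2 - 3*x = (x + 1)*(x^2 - 3*x) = x*(x + 1)*(x - 3)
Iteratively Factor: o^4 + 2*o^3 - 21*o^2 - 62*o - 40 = (o + 1)*(o^3 + o^2 - 22*o - 40) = (o + 1)*(o + 2)*(o^2 - o - 20) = (o - 5)*(o + 1)*(o + 2)*(o + 4)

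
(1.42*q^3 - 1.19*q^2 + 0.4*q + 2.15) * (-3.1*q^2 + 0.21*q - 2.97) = -4.402*q^5 + 3.9872*q^4 - 5.7073*q^3 - 3.0467*q^2 - 0.7365*q - 6.3855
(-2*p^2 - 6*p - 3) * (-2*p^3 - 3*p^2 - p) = 4*p^5 + 18*p^4 + 26*p^3 + 15*p^2 + 3*p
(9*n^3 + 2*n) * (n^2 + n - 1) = 9*n^5 + 9*n^4 - 7*n^3 + 2*n^2 - 2*n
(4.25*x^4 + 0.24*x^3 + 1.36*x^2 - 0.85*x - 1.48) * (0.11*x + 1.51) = 0.4675*x^5 + 6.4439*x^4 + 0.512*x^3 + 1.9601*x^2 - 1.4463*x - 2.2348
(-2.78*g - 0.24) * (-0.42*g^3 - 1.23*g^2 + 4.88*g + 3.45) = 1.1676*g^4 + 3.5202*g^3 - 13.2712*g^2 - 10.7622*g - 0.828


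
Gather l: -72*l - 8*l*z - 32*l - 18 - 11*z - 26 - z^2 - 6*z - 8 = l*(-8*z - 104) - z^2 - 17*z - 52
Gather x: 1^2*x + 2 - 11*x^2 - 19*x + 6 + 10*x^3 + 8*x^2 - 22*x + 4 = 10*x^3 - 3*x^2 - 40*x + 12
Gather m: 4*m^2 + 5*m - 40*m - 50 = 4*m^2 - 35*m - 50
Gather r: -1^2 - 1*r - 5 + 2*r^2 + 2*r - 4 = 2*r^2 + r - 10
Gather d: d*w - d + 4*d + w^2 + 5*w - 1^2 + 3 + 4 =d*(w + 3) + w^2 + 5*w + 6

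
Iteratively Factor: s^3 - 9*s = (s - 3)*(s^2 + 3*s) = (s - 3)*(s + 3)*(s)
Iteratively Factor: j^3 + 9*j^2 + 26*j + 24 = (j + 2)*(j^2 + 7*j + 12) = (j + 2)*(j + 4)*(j + 3)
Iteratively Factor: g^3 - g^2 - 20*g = (g - 5)*(g^2 + 4*g) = (g - 5)*(g + 4)*(g)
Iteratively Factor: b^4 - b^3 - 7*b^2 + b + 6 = (b + 2)*(b^3 - 3*b^2 - b + 3) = (b - 3)*(b + 2)*(b^2 - 1) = (b - 3)*(b - 1)*(b + 2)*(b + 1)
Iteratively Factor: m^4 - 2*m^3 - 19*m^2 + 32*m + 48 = (m + 1)*(m^3 - 3*m^2 - 16*m + 48) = (m - 3)*(m + 1)*(m^2 - 16) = (m - 4)*(m - 3)*(m + 1)*(m + 4)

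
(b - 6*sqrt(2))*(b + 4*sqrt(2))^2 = b^3 + 2*sqrt(2)*b^2 - 64*b - 192*sqrt(2)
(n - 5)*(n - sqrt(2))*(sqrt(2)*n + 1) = sqrt(2)*n^3 - 5*sqrt(2)*n^2 - n^2 - sqrt(2)*n + 5*n + 5*sqrt(2)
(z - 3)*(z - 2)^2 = z^3 - 7*z^2 + 16*z - 12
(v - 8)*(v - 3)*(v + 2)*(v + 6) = v^4 - 3*v^3 - 52*v^2 + 60*v + 288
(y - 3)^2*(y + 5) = y^3 - y^2 - 21*y + 45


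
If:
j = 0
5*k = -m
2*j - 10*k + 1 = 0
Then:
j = 0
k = 1/10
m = -1/2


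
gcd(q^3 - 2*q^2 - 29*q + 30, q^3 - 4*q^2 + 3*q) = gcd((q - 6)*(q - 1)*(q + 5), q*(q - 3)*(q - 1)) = q - 1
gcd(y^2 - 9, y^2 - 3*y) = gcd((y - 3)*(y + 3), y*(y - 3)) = y - 3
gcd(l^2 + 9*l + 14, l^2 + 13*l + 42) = l + 7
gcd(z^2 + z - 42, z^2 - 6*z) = z - 6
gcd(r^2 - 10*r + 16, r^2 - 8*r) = r - 8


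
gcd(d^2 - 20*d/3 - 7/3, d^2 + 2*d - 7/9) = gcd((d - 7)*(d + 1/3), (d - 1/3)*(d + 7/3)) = 1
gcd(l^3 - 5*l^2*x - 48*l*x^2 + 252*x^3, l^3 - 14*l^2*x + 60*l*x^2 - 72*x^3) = l^2 - 12*l*x + 36*x^2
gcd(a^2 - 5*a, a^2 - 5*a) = a^2 - 5*a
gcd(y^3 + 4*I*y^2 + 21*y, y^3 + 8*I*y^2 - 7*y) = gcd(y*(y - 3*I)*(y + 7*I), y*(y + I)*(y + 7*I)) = y^2 + 7*I*y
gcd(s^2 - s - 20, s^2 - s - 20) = s^2 - s - 20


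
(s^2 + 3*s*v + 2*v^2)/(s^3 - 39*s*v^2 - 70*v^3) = (s + v)/(s^2 - 2*s*v - 35*v^2)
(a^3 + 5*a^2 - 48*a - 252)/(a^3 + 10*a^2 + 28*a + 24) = (a^2 - a - 42)/(a^2 + 4*a + 4)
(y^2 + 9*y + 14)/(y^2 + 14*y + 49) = (y + 2)/(y + 7)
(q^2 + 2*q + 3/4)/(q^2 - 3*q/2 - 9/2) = (q + 1/2)/(q - 3)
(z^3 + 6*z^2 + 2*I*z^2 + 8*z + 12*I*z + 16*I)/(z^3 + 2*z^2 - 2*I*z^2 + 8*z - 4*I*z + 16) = (z + 4)/(z - 4*I)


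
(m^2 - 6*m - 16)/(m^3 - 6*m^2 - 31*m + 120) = (m + 2)/(m^2 + 2*m - 15)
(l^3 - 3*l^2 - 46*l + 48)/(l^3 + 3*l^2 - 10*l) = (l^3 - 3*l^2 - 46*l + 48)/(l*(l^2 + 3*l - 10))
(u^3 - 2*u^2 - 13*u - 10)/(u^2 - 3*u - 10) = u + 1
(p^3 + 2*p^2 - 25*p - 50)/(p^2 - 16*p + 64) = (p^3 + 2*p^2 - 25*p - 50)/(p^2 - 16*p + 64)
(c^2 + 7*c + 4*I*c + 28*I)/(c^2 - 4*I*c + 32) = (c + 7)/(c - 8*I)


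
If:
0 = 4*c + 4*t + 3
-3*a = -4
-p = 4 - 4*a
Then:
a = 4/3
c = -t - 3/4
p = 4/3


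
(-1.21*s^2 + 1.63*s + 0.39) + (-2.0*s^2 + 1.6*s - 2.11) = -3.21*s^2 + 3.23*s - 1.72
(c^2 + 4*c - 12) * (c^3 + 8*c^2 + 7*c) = c^5 + 12*c^4 + 27*c^3 - 68*c^2 - 84*c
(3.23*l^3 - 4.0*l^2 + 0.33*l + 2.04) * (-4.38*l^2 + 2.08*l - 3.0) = -14.1474*l^5 + 24.2384*l^4 - 19.4554*l^3 + 3.7512*l^2 + 3.2532*l - 6.12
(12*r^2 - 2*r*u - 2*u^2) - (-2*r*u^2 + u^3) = 12*r^2 + 2*r*u^2 - 2*r*u - u^3 - 2*u^2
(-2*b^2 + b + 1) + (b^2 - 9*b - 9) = -b^2 - 8*b - 8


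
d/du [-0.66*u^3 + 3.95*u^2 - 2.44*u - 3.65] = -1.98*u^2 + 7.9*u - 2.44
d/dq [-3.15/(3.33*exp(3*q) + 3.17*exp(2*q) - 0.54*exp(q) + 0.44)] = (31.4685*exp(2*q) + 19.971*exp(q) - 1.701)*exp(q)/(3.33*exp(3*q) + 3.17*exp(2*q) - 0.54*exp(q) + 0.44)^2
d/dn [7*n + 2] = 7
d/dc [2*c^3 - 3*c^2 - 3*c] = 6*c^2 - 6*c - 3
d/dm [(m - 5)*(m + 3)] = 2*m - 2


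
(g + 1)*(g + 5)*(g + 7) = g^3 + 13*g^2 + 47*g + 35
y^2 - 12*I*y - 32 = (y - 8*I)*(y - 4*I)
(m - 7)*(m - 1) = m^2 - 8*m + 7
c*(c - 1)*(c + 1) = c^3 - c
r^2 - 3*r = r*(r - 3)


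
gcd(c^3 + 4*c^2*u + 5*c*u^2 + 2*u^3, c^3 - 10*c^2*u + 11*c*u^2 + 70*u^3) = c + 2*u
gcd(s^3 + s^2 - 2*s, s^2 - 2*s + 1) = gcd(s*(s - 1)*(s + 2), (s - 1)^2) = s - 1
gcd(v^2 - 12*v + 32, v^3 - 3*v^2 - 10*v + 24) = v - 4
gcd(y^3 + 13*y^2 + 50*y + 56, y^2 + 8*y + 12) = y + 2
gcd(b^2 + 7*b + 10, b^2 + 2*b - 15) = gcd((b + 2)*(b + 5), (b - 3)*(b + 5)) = b + 5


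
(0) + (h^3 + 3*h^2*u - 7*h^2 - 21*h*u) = h^3 + 3*h^2*u - 7*h^2 - 21*h*u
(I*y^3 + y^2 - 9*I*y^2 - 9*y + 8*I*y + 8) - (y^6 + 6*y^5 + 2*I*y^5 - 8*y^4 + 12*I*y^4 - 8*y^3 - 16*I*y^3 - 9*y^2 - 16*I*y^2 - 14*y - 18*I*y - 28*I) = -y^6 - 6*y^5 - 2*I*y^5 + 8*y^4 - 12*I*y^4 + 8*y^3 + 17*I*y^3 + 10*y^2 + 7*I*y^2 + 5*y + 26*I*y + 8 + 28*I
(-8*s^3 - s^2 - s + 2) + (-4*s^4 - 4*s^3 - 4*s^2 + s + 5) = -4*s^4 - 12*s^3 - 5*s^2 + 7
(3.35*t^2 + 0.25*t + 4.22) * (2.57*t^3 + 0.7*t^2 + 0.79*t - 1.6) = 8.6095*t^5 + 2.9875*t^4 + 13.6669*t^3 - 2.2085*t^2 + 2.9338*t - 6.752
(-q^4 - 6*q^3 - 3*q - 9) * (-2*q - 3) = 2*q^5 + 15*q^4 + 18*q^3 + 6*q^2 + 27*q + 27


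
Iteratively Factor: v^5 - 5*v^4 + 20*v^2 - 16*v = (v - 4)*(v^4 - v^3 - 4*v^2 + 4*v) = (v - 4)*(v - 2)*(v^3 + v^2 - 2*v) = v*(v - 4)*(v - 2)*(v^2 + v - 2) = v*(v - 4)*(v - 2)*(v - 1)*(v + 2)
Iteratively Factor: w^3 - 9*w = (w - 3)*(w^2 + 3*w) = (w - 3)*(w + 3)*(w)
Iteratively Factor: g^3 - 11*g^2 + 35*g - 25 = (g - 1)*(g^2 - 10*g + 25) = (g - 5)*(g - 1)*(g - 5)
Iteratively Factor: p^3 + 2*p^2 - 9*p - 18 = (p + 2)*(p^2 - 9) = (p + 2)*(p + 3)*(p - 3)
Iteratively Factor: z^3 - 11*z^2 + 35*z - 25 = (z - 1)*(z^2 - 10*z + 25) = (z - 5)*(z - 1)*(z - 5)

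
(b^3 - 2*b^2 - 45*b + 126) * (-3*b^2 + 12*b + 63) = -3*b^5 + 18*b^4 + 174*b^3 - 1044*b^2 - 1323*b + 7938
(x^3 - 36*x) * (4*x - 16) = 4*x^4 - 16*x^3 - 144*x^2 + 576*x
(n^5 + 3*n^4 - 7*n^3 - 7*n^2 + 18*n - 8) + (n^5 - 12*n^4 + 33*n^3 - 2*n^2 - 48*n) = 2*n^5 - 9*n^4 + 26*n^3 - 9*n^2 - 30*n - 8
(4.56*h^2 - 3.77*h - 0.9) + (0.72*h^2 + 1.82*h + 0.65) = 5.28*h^2 - 1.95*h - 0.25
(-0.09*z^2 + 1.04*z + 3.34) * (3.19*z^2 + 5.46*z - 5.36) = -0.2871*z^4 + 2.8262*z^3 + 16.8154*z^2 + 12.662*z - 17.9024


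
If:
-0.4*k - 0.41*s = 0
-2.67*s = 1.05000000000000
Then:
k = 0.40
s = -0.39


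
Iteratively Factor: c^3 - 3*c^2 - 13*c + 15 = (c - 1)*(c^2 - 2*c - 15) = (c - 5)*(c - 1)*(c + 3)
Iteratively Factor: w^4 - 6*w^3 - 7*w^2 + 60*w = (w)*(w^3 - 6*w^2 - 7*w + 60) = w*(w - 4)*(w^2 - 2*w - 15) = w*(w - 4)*(w + 3)*(w - 5)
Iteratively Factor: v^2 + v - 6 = (v + 3)*(v - 2)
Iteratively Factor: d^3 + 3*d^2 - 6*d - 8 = (d - 2)*(d^2 + 5*d + 4) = (d - 2)*(d + 4)*(d + 1)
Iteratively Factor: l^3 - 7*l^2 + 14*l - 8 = (l - 4)*(l^2 - 3*l + 2) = (l - 4)*(l - 1)*(l - 2)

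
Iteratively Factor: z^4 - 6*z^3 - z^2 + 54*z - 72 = (z + 3)*(z^3 - 9*z^2 + 26*z - 24) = (z - 3)*(z + 3)*(z^2 - 6*z + 8) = (z - 3)*(z - 2)*(z + 3)*(z - 4)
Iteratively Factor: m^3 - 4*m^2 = (m - 4)*(m^2) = m*(m - 4)*(m)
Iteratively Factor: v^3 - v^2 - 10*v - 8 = (v + 1)*(v^2 - 2*v - 8) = (v + 1)*(v + 2)*(v - 4)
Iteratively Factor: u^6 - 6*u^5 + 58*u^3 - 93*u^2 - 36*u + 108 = (u + 1)*(u^5 - 7*u^4 + 7*u^3 + 51*u^2 - 144*u + 108) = (u - 2)*(u + 1)*(u^4 - 5*u^3 - 3*u^2 + 45*u - 54) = (u - 3)*(u - 2)*(u + 1)*(u^3 - 2*u^2 - 9*u + 18) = (u - 3)*(u - 2)^2*(u + 1)*(u^2 - 9) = (u - 3)*(u - 2)^2*(u + 1)*(u + 3)*(u - 3)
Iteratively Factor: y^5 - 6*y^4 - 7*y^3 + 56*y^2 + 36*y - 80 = (y + 2)*(y^4 - 8*y^3 + 9*y^2 + 38*y - 40) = (y - 4)*(y + 2)*(y^3 - 4*y^2 - 7*y + 10) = (y - 5)*(y - 4)*(y + 2)*(y^2 + y - 2) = (y - 5)*(y - 4)*(y - 1)*(y + 2)*(y + 2)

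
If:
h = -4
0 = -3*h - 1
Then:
No Solution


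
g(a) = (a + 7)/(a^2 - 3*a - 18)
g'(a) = (3 - 2*a)*(a + 7)/(a^2 - 3*a - 18)^2 + 1/(a^2 - 3*a - 18) = (a^2 - 3*a - (a + 7)*(2*a - 3) - 18)/(-a^2 + 3*a + 18)^2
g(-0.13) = -0.39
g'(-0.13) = 0.02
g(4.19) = -0.86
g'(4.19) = -0.43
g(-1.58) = -0.50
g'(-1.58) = 0.20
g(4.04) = -0.80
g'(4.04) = -0.37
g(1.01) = -0.40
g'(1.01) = -0.03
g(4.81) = -1.27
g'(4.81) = -1.01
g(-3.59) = 0.60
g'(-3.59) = 1.26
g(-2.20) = -0.73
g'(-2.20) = 0.67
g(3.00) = -0.56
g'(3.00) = -0.15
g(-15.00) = -0.03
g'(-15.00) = 0.00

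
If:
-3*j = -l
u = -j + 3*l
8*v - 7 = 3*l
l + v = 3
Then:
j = 17/33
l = 17/11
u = 136/33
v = 16/11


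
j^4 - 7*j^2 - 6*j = j*(j - 3)*(j + 1)*(j + 2)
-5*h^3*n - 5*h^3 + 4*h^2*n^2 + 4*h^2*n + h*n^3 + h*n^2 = (-h + n)*(5*h + n)*(h*n + h)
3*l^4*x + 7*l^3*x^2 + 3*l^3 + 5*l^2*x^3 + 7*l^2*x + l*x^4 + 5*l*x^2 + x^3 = (l + x)^2*(3*l + x)*(l*x + 1)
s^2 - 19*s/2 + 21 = (s - 6)*(s - 7/2)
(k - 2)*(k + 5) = k^2 + 3*k - 10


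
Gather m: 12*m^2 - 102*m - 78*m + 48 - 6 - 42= 12*m^2 - 180*m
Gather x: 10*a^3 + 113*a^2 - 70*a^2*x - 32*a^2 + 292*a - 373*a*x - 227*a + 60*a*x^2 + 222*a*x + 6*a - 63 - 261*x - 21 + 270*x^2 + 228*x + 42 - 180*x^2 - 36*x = 10*a^3 + 81*a^2 + 71*a + x^2*(60*a + 90) + x*(-70*a^2 - 151*a - 69) - 42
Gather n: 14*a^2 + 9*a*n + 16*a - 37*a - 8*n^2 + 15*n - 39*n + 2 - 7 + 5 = 14*a^2 - 21*a - 8*n^2 + n*(9*a - 24)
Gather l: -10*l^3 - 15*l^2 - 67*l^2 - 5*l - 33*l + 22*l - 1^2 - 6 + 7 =-10*l^3 - 82*l^2 - 16*l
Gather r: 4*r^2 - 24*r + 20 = 4*r^2 - 24*r + 20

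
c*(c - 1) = c^2 - c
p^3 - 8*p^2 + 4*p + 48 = (p - 6)*(p - 4)*(p + 2)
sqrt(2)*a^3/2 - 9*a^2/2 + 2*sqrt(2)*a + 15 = (a - 3*sqrt(2))*(a - 5*sqrt(2)/2)*(sqrt(2)*a/2 + 1)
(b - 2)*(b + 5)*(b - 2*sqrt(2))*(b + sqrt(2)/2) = b^4 - 3*sqrt(2)*b^3/2 + 3*b^3 - 12*b^2 - 9*sqrt(2)*b^2/2 - 6*b + 15*sqrt(2)*b + 20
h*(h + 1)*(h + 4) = h^3 + 5*h^2 + 4*h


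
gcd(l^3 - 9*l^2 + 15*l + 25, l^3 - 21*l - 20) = l^2 - 4*l - 5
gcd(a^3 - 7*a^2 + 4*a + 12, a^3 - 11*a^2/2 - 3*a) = a - 6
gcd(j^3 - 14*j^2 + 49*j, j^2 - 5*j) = j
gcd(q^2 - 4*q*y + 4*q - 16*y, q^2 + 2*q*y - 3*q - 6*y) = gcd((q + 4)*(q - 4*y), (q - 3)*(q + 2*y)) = 1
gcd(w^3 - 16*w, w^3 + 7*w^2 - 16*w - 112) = w^2 - 16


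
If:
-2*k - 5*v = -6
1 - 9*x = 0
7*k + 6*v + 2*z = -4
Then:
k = -10*z/23 - 56/23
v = 4*z/23 + 50/23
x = 1/9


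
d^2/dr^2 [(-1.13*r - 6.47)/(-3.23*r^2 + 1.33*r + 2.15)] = ((-21.8994*r - 38.7904)*(-3.23*r^2 + 1.33*r + 2.15) - (1.13*r + 6.47)*(6.46*r - 1.33)*(12.92*r - 2.66))/(-3.23*r^2 + 1.33*r + 2.15)^3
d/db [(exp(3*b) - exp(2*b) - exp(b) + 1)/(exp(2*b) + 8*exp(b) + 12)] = (exp(4*b) + 16*exp(3*b) + 29*exp(2*b) - 26*exp(b) - 20)*exp(b)/(exp(4*b) + 16*exp(3*b) + 88*exp(2*b) + 192*exp(b) + 144)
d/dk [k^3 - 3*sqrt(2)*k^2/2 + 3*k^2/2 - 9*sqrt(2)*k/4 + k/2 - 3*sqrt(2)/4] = 3*k^2 - 3*sqrt(2)*k + 3*k - 9*sqrt(2)/4 + 1/2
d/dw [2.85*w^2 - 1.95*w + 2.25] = 5.7*w - 1.95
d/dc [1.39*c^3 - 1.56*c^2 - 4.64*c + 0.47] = 4.17*c^2 - 3.12*c - 4.64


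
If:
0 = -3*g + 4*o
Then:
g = 4*o/3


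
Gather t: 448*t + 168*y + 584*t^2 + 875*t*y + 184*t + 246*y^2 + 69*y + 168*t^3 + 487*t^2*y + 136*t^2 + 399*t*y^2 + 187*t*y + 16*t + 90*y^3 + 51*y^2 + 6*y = 168*t^3 + t^2*(487*y + 720) + t*(399*y^2 + 1062*y + 648) + 90*y^3 + 297*y^2 + 243*y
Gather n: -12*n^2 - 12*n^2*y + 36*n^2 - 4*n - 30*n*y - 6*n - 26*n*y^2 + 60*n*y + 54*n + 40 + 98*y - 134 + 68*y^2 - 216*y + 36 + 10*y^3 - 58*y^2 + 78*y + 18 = n^2*(24 - 12*y) + n*(-26*y^2 + 30*y + 44) + 10*y^3 + 10*y^2 - 40*y - 40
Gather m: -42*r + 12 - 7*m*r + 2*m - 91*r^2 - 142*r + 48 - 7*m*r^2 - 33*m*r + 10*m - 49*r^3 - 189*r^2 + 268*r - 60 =m*(-7*r^2 - 40*r + 12) - 49*r^3 - 280*r^2 + 84*r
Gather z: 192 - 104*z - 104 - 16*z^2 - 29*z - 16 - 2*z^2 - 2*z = -18*z^2 - 135*z + 72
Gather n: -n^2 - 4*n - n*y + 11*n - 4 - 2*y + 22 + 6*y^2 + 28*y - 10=-n^2 + n*(7 - y) + 6*y^2 + 26*y + 8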